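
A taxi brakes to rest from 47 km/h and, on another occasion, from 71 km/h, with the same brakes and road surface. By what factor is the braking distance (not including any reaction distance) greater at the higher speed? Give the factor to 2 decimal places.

Braking distance d = v²/(2a), so with a fixed, d ∝ v².
Factor = (71/47)² = 1.5106² = 2.2819.

Factor ≈ 2.28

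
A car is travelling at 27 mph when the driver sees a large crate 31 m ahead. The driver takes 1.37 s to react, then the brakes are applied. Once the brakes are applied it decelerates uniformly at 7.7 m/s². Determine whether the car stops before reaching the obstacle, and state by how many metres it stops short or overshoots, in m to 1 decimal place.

27 mph × 0.44704 = 12.0701 m/s.
Reaction distance = 12.0701 × 1.37 = 16.536 m.
Braking distance = v²/(2a) = 145.687 / 15.400 = 9.460 m.
Total stopping distance = 16.536 + 9.460 = 25.996 m, vs 31 m available — it stops with 31 − 25.996 = 5.004 m to spare.

Yes — it stops 5.0 m short of the obstacle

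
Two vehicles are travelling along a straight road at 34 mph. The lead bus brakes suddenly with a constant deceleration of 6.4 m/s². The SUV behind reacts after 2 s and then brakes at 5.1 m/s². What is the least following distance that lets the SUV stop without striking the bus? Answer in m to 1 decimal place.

34 mph × 0.44704 = 15.1994 m/s.
Leader travels v²/(2a_L) = 231.022 / 12.800 = 18.049 m before stopping.
Follower covers v·t_r = 15.1994 × 2 = 30.399 m while reacting, then v²/(2a_F) = 231.022 / 10.200 = 22.649 m while braking, for a total of 30.399 + 22.649 = 53.048 m.
Since a_F ≤ a_L and the follower starts braking later, the follower is never slower than the leader, so the closest approach is when both have stopped.
Minimum gap = 53.048 − 18.049 = 34.999 m.

Minimum gap ≈ 35.0 m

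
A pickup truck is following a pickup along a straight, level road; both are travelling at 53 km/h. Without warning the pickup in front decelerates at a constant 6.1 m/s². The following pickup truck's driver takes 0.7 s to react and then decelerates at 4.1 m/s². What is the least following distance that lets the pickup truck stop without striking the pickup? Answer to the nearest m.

Minimum gap ≈ 19 m

53 km/h ÷ 3.6 = 14.7222 m/s.
Leader travels v²/(2a_L) = 216.743 / 12.200 = 17.766 m before stopping.
Follower covers v·t_r = 14.7222 × 0.7 = 10.306 m while reacting, then v²/(2a_F) = 216.743 / 8.200 = 26.432 m while braking, for a total of 10.306 + 26.432 = 36.738 m.
Since a_F ≤ a_L and the follower starts braking later, the follower is never slower than the leader, so the closest approach is when both have stopped.
Minimum gap = 36.738 − 17.766 = 18.972 m.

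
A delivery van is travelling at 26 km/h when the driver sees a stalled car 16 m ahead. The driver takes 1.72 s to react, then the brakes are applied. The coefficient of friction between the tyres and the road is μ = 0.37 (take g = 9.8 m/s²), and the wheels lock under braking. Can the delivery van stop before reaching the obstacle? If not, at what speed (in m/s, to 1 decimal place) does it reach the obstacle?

No — it strikes the obstacle at 5.1 m/s

26 km/h ÷ 3.6 = 7.2222 m/s.
a = μg = 0.37 × 9.8 = 3.626 m/s².
Reaction distance = 7.2222 × 1.72 = 12.422 m.
Braking distance needed to stop: v²/(2a) = 52.160 / 7.252 = 7.192 m, so total needed = 12.422 + 7.192 = 19.614 m > 16 m — it cannot stop.
Distance remaining when braking begins: 16 − 12.422 = 3.578 m.
v² = v₀² − 2a·d = 52.160 − 2 × 3.626 × 3.578 = 26.212 m²/s².
v = √26.212 = 5.120 m/s.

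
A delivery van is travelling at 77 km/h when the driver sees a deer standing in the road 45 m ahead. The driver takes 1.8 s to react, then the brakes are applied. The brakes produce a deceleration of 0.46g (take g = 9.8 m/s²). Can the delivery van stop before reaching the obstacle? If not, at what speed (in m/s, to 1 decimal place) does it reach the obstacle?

77 km/h ÷ 3.6 = 21.3889 m/s.
a = 0.46 × 9.8 = 4.508 m/s².
Reaction distance = 21.3889 × 1.8 = 38.500 m.
Braking distance needed to stop: v²/(2a) = 457.485 / 9.016 = 50.741 m, so total needed = 38.500 + 50.741 = 89.241 m > 45 m — it cannot stop.
Distance remaining when braking begins: 45 − 38.500 = 6.500 m.
v² = v₀² − 2a·d = 457.485 − 2 × 4.508 × 6.500 = 398.881 m²/s².
v = √398.881 = 19.972 m/s.

No — it strikes the obstacle at 20.0 m/s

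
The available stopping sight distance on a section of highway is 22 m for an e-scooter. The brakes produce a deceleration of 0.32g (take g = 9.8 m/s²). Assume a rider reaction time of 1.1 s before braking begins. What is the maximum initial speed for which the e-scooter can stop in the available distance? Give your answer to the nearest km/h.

a = 0.32 × 9.8 = 3.136 m/s².
Stopping distance: v·t_r + v²/(2a) = 22 with t_r = 1.1 s and a = 3.136 m/s².
So v² + 6.899 v − 137.98 = 0.
Positive root: v = −a·t_r + √((a·t_r)² + 2a·d) = −3.450 + √(11.903 + 137.98) = 8.7927 m/s.
8.7927 m/s × 3.6 = 31.654 km/h.

Maximum speed ≈ 32 km/h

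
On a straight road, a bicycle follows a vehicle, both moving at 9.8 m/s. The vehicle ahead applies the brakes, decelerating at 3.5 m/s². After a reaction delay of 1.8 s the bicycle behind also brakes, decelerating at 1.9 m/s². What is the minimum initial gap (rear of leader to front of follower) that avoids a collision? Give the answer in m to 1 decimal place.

Minimum gap ≈ 29.2 m

Leader travels v²/(2a_L) = 96.040 / 7.000 = 13.720 m before stopping.
Follower covers v·t_r = 9.8000 × 1.8 = 17.640 m while reacting, then v²/(2a_F) = 96.040 / 3.800 = 25.274 m while braking, for a total of 17.640 + 25.274 = 42.914 m.
Since a_F ≤ a_L and the follower starts braking later, the follower is never slower than the leader, so the closest approach is when both have stopped.
Minimum gap = 42.914 − 13.720 = 29.194 m.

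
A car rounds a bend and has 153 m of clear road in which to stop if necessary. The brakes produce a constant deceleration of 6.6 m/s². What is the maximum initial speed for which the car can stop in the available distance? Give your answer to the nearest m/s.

v²/(2a) = d ⇒ v = √(2 × 6.600 × 153) = √2019.60 = 44.9400 m/s.

Maximum speed ≈ 45 m/s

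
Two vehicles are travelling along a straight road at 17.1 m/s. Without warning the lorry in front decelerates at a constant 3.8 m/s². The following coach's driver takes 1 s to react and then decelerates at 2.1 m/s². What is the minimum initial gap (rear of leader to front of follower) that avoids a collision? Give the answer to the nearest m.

Leader travels v²/(2a_L) = 292.410 / 7.600 = 38.475 m before stopping.
Follower covers v·t_r = 17.1000 × 1 = 17.100 m while reacting, then v²/(2a_F) = 292.410 / 4.200 = 69.621 m while braking, for a total of 17.100 + 69.621 = 86.721 m.
Since a_F ≤ a_L and the follower starts braking later, the follower is never slower than the leader, so the closest approach is when both have stopped.
Minimum gap = 86.721 − 38.475 = 48.246 m.

Minimum gap ≈ 48 m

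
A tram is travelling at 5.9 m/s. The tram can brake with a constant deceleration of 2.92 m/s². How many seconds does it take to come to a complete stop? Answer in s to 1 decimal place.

Braking time = v/a = 5.9000 / 2.920 = 2.021 s.

Braking time ≈ 2.0 s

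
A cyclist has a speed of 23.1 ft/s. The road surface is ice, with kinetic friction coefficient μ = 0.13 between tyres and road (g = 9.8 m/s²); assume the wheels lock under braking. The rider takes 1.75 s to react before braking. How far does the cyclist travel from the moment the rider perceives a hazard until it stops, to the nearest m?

23.1 ft/s × 0.3048 = 7.0409 m/s.
a = μg = 0.13 × 9.8 = 1.274 m/s².
Reaction distance = v·t_r = 7.0409 × 1.75 = 12.322 m.
Braking distance = v²/(2a) = 7.0409² / (2 × 1.274) = 49.574 / 2.548 = 19.456 m.
Total = 12.322 + 19.456 = 31.778 m.

Total stopping distance ≈ 32 m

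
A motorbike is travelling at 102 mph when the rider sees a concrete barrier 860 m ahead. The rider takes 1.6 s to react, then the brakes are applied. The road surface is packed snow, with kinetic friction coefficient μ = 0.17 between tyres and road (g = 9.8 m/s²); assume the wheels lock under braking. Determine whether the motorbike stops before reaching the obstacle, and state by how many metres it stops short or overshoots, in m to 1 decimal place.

102 mph × 0.44704 = 45.5981 m/s.
a = μg = 0.17 × 9.8 = 1.666 m/s².
Reaction distance = 45.5981 × 1.6 = 72.957 m.
Braking distance = v²/(2a) = 2079.187 / 3.332 = 624.006 m.
Total stopping distance = 72.957 + 624.006 = 696.963 m, vs 860 m available — it stops with 860 − 696.963 = 163.037 m to spare.

Yes — it stops 163.0 m short of the obstacle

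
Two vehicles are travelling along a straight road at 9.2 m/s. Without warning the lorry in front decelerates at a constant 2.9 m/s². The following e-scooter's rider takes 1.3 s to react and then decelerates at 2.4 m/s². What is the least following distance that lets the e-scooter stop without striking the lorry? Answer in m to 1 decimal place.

Minimum gap ≈ 15.0 m

Leader travels v²/(2a_L) = 84.640 / 5.800 = 14.593 m before stopping.
Follower covers v·t_r = 9.2000 × 1.3 = 11.960 m while reacting, then v²/(2a_F) = 84.640 / 4.800 = 17.633 m while braking, for a total of 11.960 + 17.633 = 29.593 m.
Since a_F ≤ a_L and the follower starts braking later, the follower is never slower than the leader, so the closest approach is when both have stopped.
Minimum gap = 29.593 − 14.593 = 15.000 m.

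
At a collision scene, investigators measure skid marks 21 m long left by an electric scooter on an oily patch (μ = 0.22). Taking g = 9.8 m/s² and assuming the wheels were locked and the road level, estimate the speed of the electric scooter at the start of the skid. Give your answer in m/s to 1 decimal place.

Deceleration a = μg = 0.22 × 9.8 = 2.156 m/s².
v = √(2a·d) = √(2 × 2.156 × 21) = √90.552 = 9.5159 m/s.

Initial speed ≈ 9.5 m/s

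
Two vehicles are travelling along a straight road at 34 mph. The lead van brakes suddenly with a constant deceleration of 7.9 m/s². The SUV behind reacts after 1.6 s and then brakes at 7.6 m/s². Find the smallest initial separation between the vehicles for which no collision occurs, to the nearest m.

Minimum gap ≈ 25 m

34 mph × 0.44704 = 15.1994 m/s.
Leader travels v²/(2a_L) = 231.022 / 15.800 = 14.622 m before stopping.
Follower covers v·t_r = 15.1994 × 1.6 = 24.319 m while reacting, then v²/(2a_F) = 231.022 / 15.200 = 15.199 m while braking, for a total of 24.319 + 15.199 = 39.518 m.
Since a_F ≤ a_L and the follower starts braking later, the follower is never slower than the leader, so the closest approach is when both have stopped.
Minimum gap = 39.518 − 14.622 = 24.896 m.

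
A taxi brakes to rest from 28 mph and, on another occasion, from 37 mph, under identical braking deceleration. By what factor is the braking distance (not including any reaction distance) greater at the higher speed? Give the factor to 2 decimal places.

Braking distance d = v²/(2a), so with a fixed, d ∝ v².
Factor = (37/28)² = 1.3214² = 1.7461.

Factor ≈ 1.75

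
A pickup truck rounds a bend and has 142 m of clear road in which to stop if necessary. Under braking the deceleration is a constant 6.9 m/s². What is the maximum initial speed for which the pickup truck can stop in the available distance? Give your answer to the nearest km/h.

Maximum speed ≈ 159 km/h

v²/(2a) = d ⇒ v = √(2 × 6.900 × 142) = √1959.60 = 44.2674 m/s.
44.2674 m/s × 3.6 = 159.363 km/h.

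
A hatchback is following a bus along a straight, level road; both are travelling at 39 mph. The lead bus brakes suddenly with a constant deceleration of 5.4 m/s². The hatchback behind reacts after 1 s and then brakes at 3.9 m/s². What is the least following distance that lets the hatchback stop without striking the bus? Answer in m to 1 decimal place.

39 mph × 0.44704 = 17.4346 m/s.
Leader travels v²/(2a_L) = 303.965 / 10.800 = 28.145 m before stopping.
Follower covers v·t_r = 17.4346 × 1 = 17.435 m while reacting, then v²/(2a_F) = 303.965 / 7.800 = 38.970 m while braking, for a total of 17.435 + 38.970 = 56.405 m.
Since a_F ≤ a_L and the follower starts braking later, the follower is never slower than the leader, so the closest approach is when both have stopped.
Minimum gap = 56.405 − 28.145 = 28.260 m.

Minimum gap ≈ 28.3 m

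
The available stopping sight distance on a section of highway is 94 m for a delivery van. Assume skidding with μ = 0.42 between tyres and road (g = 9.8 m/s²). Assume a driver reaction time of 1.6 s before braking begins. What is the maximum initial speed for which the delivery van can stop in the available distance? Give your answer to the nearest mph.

Maximum speed ≈ 49 mph

a = μg = 0.42 × 9.8 = 4.116 m/s².
Stopping distance: v·t_r + v²/(2a) = 94 with t_r = 1.6 s and a = 4.116 m/s².
So v² + 13.171 v − 773.81 = 0.
Positive root: v = −a·t_r + √((a·t_r)² + 2a·d) = −6.586 + √(43.375 + 773.81) = 22.0004 m/s.
22.0004 m/s ÷ 0.44704 = 49.213 mph.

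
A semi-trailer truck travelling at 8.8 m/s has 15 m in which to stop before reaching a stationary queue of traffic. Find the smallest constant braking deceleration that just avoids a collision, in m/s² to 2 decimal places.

Required deceleration ≈ 2.58 m/s²

v² = 2a·d ⇒ a = v²/(2d) = 8.8000² / (2 × 15.000) = 77.440 / 30.000 = 2.5813 m/s².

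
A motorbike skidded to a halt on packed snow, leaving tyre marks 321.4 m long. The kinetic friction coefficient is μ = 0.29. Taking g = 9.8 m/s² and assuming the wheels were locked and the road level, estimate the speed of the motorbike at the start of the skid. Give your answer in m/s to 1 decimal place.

Initial speed ≈ 42.7 m/s

Deceleration a = μg = 0.29 × 9.8 = 2.842 m/s².
v = √(2a·d) = √(2 × 2.842 × 321.4) = √1826.838 = 42.7415 m/s.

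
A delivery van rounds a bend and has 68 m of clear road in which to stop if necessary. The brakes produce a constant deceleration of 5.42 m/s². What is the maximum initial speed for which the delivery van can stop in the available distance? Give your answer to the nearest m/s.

v²/(2a) = d ⇒ v = √(2 × 5.420 × 68) = √737.12 = 27.1500 m/s.

Maximum speed ≈ 27 m/s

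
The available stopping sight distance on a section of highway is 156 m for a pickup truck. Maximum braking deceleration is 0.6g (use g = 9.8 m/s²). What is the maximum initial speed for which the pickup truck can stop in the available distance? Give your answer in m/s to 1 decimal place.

a = 0.6 × 9.8 = 5.880 m/s².
v²/(2a) = d ⇒ v = √(2 × 5.880 × 156) = √1834.56 = 42.8318 m/s.

Maximum speed ≈ 42.8 m/s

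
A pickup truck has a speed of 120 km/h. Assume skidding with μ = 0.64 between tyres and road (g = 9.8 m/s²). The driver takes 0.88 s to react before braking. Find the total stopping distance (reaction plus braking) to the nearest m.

Total stopping distance ≈ 118 m

120 km/h ÷ 3.6 = 33.3333 m/s.
a = μg = 0.64 × 9.8 = 6.272 m/s².
Reaction distance = v·t_r = 33.3333 × 0.88 = 29.333 m.
Braking distance = v²/(2a) = 33.3333² / (2 × 6.272) = 1111.109 / 12.544 = 88.577 m.
Total = 29.333 + 88.577 = 117.910 m.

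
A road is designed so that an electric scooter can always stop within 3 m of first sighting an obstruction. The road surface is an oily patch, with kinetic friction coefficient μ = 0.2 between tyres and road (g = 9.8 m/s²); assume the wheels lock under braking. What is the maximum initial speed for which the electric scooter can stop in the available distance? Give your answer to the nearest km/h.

Maximum speed ≈ 12 km/h

a = μg = 0.2 × 9.8 = 1.960 m/s².
v²/(2a) = d ⇒ v = √(2 × 1.960 × 3) = √11.76 = 3.4293 m/s.
3.4293 m/s × 3.6 = 12.345 km/h.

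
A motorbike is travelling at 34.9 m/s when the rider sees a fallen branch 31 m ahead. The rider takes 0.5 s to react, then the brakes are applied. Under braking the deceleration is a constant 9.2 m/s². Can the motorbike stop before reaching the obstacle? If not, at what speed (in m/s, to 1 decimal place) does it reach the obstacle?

Reaction distance = 34.9000 × 0.5 = 17.450 m.
Braking distance needed to stop: v²/(2a) = 1218.010 / 18.400 = 66.196 m, so total needed = 17.450 + 66.196 = 83.646 m > 31 m — it cannot stop.
Distance remaining when braking begins: 31 − 17.450 = 13.550 m.
v² = v₀² − 2a·d = 1218.010 − 2 × 9.200 × 13.550 = 968.690 m²/s².
v = √968.690 = 31.124 m/s.

No — it strikes the obstacle at 31.1 m/s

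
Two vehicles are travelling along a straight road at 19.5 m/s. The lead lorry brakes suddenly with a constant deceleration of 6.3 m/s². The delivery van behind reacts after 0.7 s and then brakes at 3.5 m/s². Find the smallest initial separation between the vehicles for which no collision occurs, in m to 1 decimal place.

Minimum gap ≈ 37.8 m

Leader travels v²/(2a_L) = 380.250 / 12.600 = 30.179 m before stopping.
Follower covers v·t_r = 19.5000 × 0.7 = 13.650 m while reacting, then v²/(2a_F) = 380.250 / 7.000 = 54.321 m while braking, for a total of 13.650 + 54.321 = 67.971 m.
Since a_F ≤ a_L and the follower starts braking later, the follower is never slower than the leader, so the closest approach is when both have stopped.
Minimum gap = 67.971 − 30.179 = 37.792 m.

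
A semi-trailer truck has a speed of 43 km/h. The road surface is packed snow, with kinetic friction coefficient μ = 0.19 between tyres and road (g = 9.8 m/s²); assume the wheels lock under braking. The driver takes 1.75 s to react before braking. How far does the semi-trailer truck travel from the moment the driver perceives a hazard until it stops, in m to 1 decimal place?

Total stopping distance ≈ 59.2 m

43 km/h ÷ 3.6 = 11.9444 m/s.
a = μg = 0.19 × 9.8 = 1.862 m/s².
Reaction distance = v·t_r = 11.9444 × 1.75 = 20.903 m.
Braking distance = v²/(2a) = 11.9444² / (2 × 1.862) = 142.669 / 3.724 = 38.311 m.
Total = 20.903 + 38.311 = 59.214 m.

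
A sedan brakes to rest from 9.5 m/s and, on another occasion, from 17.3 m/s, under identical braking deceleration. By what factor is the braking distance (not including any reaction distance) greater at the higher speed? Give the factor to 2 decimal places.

Braking distance d = v²/(2a), so with a fixed, d ∝ v².
Factor = (17.3/9.5)² = 1.8211² = 3.3164.

Factor ≈ 3.32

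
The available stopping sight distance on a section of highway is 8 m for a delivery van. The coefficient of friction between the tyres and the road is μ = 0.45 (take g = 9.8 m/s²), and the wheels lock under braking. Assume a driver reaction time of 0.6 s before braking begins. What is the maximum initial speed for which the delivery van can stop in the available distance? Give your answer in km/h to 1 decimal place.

Maximum speed ≈ 22.2 km/h

a = μg = 0.45 × 9.8 = 4.410 m/s².
Stopping distance: v·t_r + v²/(2a) = 8 with t_r = 0.6 s and a = 4.410 m/s².
So v² + 5.292 v − 70.56 = 0.
Positive root: v = −a·t_r + √((a·t_r)² + 2a·d) = −2.646 + √(7.001 + 70.56) = 6.1609 m/s.
6.1609 m/s × 3.6 = 22.179 km/h.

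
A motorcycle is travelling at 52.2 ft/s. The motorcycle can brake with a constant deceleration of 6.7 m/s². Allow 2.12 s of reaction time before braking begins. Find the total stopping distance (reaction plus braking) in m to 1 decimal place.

Total stopping distance ≈ 52.6 m

52.2 ft/s × 0.3048 = 15.9106 m/s.
Reaction distance = v·t_r = 15.9106 × 2.12 = 33.730 m.
Braking distance = v²/(2a) = 15.9106² / (2 × 6.700) = 253.147 / 13.400 = 18.892 m.
Total = 33.730 + 18.892 = 52.622 m.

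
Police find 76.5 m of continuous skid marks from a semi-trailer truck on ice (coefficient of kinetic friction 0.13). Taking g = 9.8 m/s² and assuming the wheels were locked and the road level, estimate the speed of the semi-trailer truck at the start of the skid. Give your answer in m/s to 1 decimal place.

Deceleration a = μg = 0.13 × 9.8 = 1.274 m/s².
v = √(2a·d) = √(2 × 1.274 × 76.5) = √194.922 = 13.9614 m/s.

Initial speed ≈ 14.0 m/s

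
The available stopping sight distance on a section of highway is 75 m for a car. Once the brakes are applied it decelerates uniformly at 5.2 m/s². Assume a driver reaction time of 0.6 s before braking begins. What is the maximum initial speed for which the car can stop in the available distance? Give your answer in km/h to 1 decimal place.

Stopping distance: v·t_r + v²/(2a) = 75 with t_r = 0.6 s and a = 5.200 m/s².
So v² + 6.240 v − 780.00 = 0.
Positive root: v = −a·t_r + √((a·t_r)² + 2a·d) = −3.120 + √(9.734 + 780.00) = 24.9822 m/s.
24.9822 m/s × 3.6 = 89.936 km/h.

Maximum speed ≈ 89.9 km/h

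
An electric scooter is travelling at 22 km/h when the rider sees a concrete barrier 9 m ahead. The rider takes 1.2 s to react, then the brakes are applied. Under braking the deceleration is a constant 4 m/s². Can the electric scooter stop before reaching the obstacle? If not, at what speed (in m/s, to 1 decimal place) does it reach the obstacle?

22 km/h ÷ 3.6 = 6.1111 m/s.
Reaction distance = 6.1111 × 1.2 = 7.333 m.
Braking distance needed to stop: v²/(2a) = 37.346 / 8.000 = 4.668 m, so total needed = 7.333 + 4.668 = 12.001 m > 9 m — it cannot stop.
Distance remaining when braking begins: 9 − 7.333 = 1.667 m.
v² = v₀² − 2a·d = 37.346 − 2 × 4.000 × 1.667 = 24.010 m²/s².
v = √24.010 = 4.900 m/s.

No — it strikes the obstacle at 4.9 m/s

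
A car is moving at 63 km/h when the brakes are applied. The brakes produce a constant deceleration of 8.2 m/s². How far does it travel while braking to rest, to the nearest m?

Braking distance ≈ 19 m

63 km/h ÷ 3.6 = 17.5000 m/s.
Braking distance = v²/(2a) = 17.5000² / (2 × 8.200) = 306.250 / 16.400 = 18.674 m.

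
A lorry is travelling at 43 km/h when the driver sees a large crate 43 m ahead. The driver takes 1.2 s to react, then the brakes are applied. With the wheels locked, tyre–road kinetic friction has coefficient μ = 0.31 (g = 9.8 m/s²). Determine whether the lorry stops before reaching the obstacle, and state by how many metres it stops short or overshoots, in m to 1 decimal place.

Yes — it stops 5.2 m short of the obstacle

43 km/h ÷ 3.6 = 11.9444 m/s.
a = μg = 0.31 × 9.8 = 3.038 m/s².
Reaction distance = 11.9444 × 1.2 = 14.333 m.
Braking distance = v²/(2a) = 142.669 / 6.076 = 23.481 m.
Total stopping distance = 14.333 + 23.481 = 37.814 m, vs 43 m available — it stops with 43 − 37.814 = 5.186 m to spare.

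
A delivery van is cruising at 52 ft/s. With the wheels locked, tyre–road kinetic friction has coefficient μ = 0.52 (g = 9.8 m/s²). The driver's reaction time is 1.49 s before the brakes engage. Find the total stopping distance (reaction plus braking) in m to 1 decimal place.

Total stopping distance ≈ 48.3 m

52 ft/s × 0.3048 = 15.8496 m/s.
a = μg = 0.52 × 9.8 = 5.096 m/s².
Reaction distance = v·t_r = 15.8496 × 1.49 = 23.616 m.
Braking distance = v²/(2a) = 15.8496² / (2 × 5.096) = 251.210 / 10.192 = 24.648 m.
Total = 23.616 + 24.648 = 48.264 m.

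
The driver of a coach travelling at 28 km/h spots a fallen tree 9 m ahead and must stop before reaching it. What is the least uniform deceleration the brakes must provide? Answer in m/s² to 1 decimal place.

28 km/h ÷ 3.6 = 7.7778 m/s.
v² = 2a·d ⇒ a = v²/(2d) = 7.7778² / (2 × 9.000) = 60.494 / 18.000 = 3.3608 m/s².

Required deceleration ≈ 3.4 m/s²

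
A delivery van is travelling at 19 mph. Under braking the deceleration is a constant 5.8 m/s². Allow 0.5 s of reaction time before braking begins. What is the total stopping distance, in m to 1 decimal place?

Total stopping distance ≈ 10.5 m

19 mph × 0.44704 = 8.4938 m/s.
Reaction distance = v·t_r = 8.4938 × 0.5 = 4.247 m.
Braking distance = v²/(2a) = 8.4938² / (2 × 5.800) = 72.145 / 11.600 = 6.219 m.
Total = 4.247 + 6.219 = 10.466 m.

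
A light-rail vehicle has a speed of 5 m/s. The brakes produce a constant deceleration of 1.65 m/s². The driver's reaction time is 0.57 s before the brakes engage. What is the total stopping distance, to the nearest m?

Total stopping distance ≈ 10 m

Reaction distance = v·t_r = 5.0000 × 0.57 = 2.850 m.
Braking distance = v²/(2a) = 5.0000² / (2 × 1.650) = 25.000 / 3.300 = 7.576 m.
Total = 2.850 + 7.576 = 10.426 m.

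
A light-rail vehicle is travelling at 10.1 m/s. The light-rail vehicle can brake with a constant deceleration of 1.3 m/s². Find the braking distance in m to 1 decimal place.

Braking distance = v²/(2a) = 10.1000² / (2 × 1.300) = 102.010 / 2.600 = 39.235 m.

Braking distance ≈ 39.2 m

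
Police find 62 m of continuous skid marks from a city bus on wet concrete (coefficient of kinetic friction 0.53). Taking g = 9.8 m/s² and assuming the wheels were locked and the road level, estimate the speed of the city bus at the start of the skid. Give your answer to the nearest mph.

Deceleration a = μg = 0.53 × 9.8 = 5.194 m/s².
v = √(2a·d) = √(2 × 5.194 × 62) = √644.056 = 25.3783 m/s.
= 25.3783 ÷ 0.44704 = 56.770 mph.

Initial speed ≈ 57 mph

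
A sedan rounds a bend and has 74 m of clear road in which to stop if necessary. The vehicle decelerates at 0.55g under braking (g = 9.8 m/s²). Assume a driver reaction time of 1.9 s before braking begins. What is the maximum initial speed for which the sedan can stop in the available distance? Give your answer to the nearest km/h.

Maximum speed ≈ 71 km/h

a = 0.55 × 9.8 = 5.390 m/s².
Stopping distance: v·t_r + v²/(2a) = 74 with t_r = 1.9 s and a = 5.390 m/s².
So v² + 20.482 v − 797.72 = 0.
Positive root: v = −a·t_r + √((a·t_r)² + 2a·d) = −10.241 + √(104.878 + 797.72) = 19.8023 m/s.
19.8023 m/s × 3.6 = 71.288 km/h.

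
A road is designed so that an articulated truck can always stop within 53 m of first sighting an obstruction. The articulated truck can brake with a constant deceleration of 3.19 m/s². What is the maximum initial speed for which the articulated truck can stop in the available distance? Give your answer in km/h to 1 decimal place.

v²/(2a) = d ⇒ v = √(2 × 3.190 × 53) = √338.14 = 18.3886 m/s.
18.3886 m/s × 3.6 = 66.199 km/h.

Maximum speed ≈ 66.2 km/h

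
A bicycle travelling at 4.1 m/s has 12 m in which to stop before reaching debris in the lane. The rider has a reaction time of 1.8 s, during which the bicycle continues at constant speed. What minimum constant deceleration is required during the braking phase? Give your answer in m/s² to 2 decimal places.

Distance covered during reaction = 4.1000 × 1.8 = 7.380 m.
Distance available for braking: 12 − 7.380 = 4.620 m.
v² = 2a·d ⇒ a = v²/(2d) = 4.1000² / (2 × 4.620) = 16.810 / 9.240 = 1.8193 m/s².

Required deceleration ≈ 1.82 m/s²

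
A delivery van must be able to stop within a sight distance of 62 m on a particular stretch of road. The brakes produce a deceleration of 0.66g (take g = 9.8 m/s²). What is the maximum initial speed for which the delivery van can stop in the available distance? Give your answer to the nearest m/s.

Maximum speed ≈ 28 m/s

a = 0.66 × 9.8 = 6.468 m/s².
v²/(2a) = d ⇒ v = √(2 × 6.468 × 62) = √802.03 = 28.3201 m/s.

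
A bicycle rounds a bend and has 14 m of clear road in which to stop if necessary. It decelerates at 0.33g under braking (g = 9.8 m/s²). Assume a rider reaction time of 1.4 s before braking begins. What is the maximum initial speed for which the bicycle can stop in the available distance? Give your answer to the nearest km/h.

Maximum speed ≈ 22 km/h

a = 0.33 × 9.8 = 3.234 m/s².
Stopping distance: v·t_r + v²/(2a) = 14 with t_r = 1.4 s and a = 3.234 m/s².
So v² + 9.055 v − 90.55 = 0.
Positive root: v = −a·t_r + √((a·t_r)² + 2a·d) = −4.528 + √(20.503 + 90.55) = 6.0102 m/s.
6.0102 m/s × 3.6 = 21.637 km/h.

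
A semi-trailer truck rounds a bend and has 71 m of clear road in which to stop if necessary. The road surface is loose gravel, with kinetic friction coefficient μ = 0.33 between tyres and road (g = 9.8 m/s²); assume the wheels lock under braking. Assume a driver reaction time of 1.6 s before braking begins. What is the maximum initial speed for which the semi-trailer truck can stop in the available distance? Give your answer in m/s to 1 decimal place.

a = μg = 0.33 × 9.8 = 3.234 m/s².
Stopping distance: v·t_r + v²/(2a) = 71 with t_r = 1.6 s and a = 3.234 m/s².
So v² + 10.349 v − 459.23 = 0.
Positive root: v = −a·t_r + √((a·t_r)² + 2a·d) = −5.174 + √(26.770 + 459.23) = 16.8714 m/s.

Maximum speed ≈ 16.9 m/s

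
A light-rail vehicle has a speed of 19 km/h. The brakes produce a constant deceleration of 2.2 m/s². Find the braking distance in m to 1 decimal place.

19 km/h ÷ 3.6 = 5.2778 m/s.
Braking distance = v²/(2a) = 5.2778² / (2 × 2.200) = 27.855 / 4.400 = 6.331 m.

Braking distance ≈ 6.3 m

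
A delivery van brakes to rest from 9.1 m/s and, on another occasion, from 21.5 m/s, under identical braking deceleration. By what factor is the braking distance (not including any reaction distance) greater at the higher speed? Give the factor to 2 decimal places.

Factor ≈ 5.58

Braking distance d = v²/(2a), so with a fixed, d ∝ v².
Factor = (21.5/9.1)² = 2.3626² = 5.5819.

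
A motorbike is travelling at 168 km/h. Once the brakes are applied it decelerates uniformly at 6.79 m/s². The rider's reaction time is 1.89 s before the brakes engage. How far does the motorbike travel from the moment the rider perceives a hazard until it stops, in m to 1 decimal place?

Total stopping distance ≈ 248.6 m

168 km/h ÷ 3.6 = 46.6667 m/s.
Reaction distance = v·t_r = 46.6667 × 1.89 = 88.200 m.
Braking distance = v²/(2a) = 46.6667² / (2 × 6.790) = 2177.781 / 13.580 = 160.367 m.
Total = 88.200 + 160.367 = 248.567 m.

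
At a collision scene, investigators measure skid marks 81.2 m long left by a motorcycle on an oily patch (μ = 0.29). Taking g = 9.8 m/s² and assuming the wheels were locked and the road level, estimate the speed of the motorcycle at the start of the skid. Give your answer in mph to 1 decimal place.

Initial speed ≈ 48.1 mph

Deceleration a = μg = 0.29 × 9.8 = 2.842 m/s².
v = √(2a·d) = √(2 × 2.842 × 81.2) = √461.541 = 21.4835 m/s.
= 21.4835 ÷ 0.44704 = 48.057 mph.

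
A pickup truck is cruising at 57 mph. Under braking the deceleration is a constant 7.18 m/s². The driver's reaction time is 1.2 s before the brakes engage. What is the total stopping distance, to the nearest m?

Total stopping distance ≈ 76 m

57 mph × 0.44704 = 25.4813 m/s.
Reaction distance = v·t_r = 25.4813 × 1.2 = 30.578 m.
Braking distance = v²/(2a) = 25.4813² / (2 × 7.180) = 649.297 / 14.360 = 45.216 m.
Total = 30.578 + 45.216 = 75.794 m.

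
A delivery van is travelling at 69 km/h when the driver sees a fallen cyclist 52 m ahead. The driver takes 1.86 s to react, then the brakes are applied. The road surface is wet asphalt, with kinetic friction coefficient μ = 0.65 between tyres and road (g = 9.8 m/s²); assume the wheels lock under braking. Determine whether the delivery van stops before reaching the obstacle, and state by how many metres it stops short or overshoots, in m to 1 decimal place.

69 km/h ÷ 3.6 = 19.1667 m/s.
a = μg = 0.65 × 9.8 = 6.370 m/s².
Reaction distance = 19.1667 × 1.86 = 35.650 m.
Braking distance = v²/(2a) = 367.362 / 12.740 = 28.835 m.
Total stopping distance = 35.650 + 28.835 = 64.485 m, vs 52 m available — it cannot stop in time and overshoots by 64.485 − 52 = 12.485 m.

No — it overshoots by 12.5 m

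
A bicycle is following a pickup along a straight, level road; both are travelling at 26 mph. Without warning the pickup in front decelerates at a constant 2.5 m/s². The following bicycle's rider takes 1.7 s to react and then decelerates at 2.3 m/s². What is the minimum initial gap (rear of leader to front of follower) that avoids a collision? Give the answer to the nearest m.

26 mph × 0.44704 = 11.6230 m/s.
Leader travels v²/(2a_L) = 135.094 / 5.000 = 27.019 m before stopping.
Follower covers v·t_r = 11.6230 × 1.7 = 19.759 m while reacting, then v²/(2a_F) = 135.094 / 4.600 = 29.368 m while braking, for a total of 19.759 + 29.368 = 49.127 m.
Since a_F ≤ a_L and the follower starts braking later, the follower is never slower than the leader, so the closest approach is when both have stopped.
Minimum gap = 49.127 − 27.019 = 22.108 m.

Minimum gap ≈ 22 m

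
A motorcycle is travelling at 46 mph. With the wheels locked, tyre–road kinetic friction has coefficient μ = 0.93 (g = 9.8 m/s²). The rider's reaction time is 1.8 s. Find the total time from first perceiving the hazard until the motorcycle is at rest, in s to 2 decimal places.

Total time ≈ 4.06 s

46 mph × 0.44704 = 20.5638 m/s.
a = μg = 0.93 × 9.8 = 9.114 m/s².
Braking time = v/a = 20.5638 / 9.114 = 2.256 s.
Total = 1.8 + 2.256 = 4.056 s.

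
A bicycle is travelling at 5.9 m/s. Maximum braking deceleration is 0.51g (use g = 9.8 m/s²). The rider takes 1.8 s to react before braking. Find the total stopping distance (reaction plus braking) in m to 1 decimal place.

a = 0.51 × 9.8 = 4.998 m/s².
Reaction distance = v·t_r = 5.9000 × 1.8 = 10.620 m.
Braking distance = v²/(2a) = 5.9000² / (2 × 4.998) = 34.810 / 9.996 = 3.482 m.
Total = 10.620 + 3.482 = 14.102 m.

Total stopping distance ≈ 14.1 m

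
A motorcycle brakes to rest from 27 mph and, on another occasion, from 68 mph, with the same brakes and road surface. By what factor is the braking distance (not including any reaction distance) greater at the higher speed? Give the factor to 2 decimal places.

Braking distance d = v²/(2a), so with a fixed, d ∝ v².
Factor = (68/27)² = 2.5185² = 6.3428.

Factor ≈ 6.34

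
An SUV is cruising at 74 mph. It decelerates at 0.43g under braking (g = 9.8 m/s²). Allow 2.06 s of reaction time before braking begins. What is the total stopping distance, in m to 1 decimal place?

74 mph × 0.44704 = 33.0810 m/s.
a = 0.43 × 9.8 = 4.214 m/s².
Reaction distance = v·t_r = 33.0810 × 2.06 = 68.147 m.
Braking distance = v²/(2a) = 33.0810² / (2 × 4.214) = 1094.353 / 8.428 = 129.847 m.
Total = 68.147 + 129.847 = 197.994 m.

Total stopping distance ≈ 198.0 m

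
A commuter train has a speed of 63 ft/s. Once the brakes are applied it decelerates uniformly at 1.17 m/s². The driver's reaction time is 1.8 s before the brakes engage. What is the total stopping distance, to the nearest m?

Total stopping distance ≈ 192 m

63 ft/s × 0.3048 = 19.2024 m/s.
Reaction distance = v·t_r = 19.2024 × 1.8 = 34.564 m.
Braking distance = v²/(2a) = 19.2024² / (2 × 1.170) = 368.732 / 2.340 = 157.578 m.
Total = 34.564 + 157.578 = 192.142 m.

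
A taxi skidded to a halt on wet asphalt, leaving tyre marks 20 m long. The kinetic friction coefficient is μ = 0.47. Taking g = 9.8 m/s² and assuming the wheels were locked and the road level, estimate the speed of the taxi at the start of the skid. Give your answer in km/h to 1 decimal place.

Initial speed ≈ 48.9 km/h

Deceleration a = μg = 0.47 × 9.8 = 4.606 m/s².
v = √(2a·d) = √(2 × 4.606 × 20) = √184.240 = 13.5735 m/s.
= 13.5735 × 3.6 = 48.865 km/h.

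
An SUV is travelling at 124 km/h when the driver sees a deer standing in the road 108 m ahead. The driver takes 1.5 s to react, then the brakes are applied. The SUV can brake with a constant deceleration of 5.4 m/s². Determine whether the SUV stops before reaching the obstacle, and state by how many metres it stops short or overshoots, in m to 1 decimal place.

No — it overshoots by 53.5 m

124 km/h ÷ 3.6 = 34.4444 m/s.
Reaction distance = 34.4444 × 1.5 = 51.667 m.
Braking distance = v²/(2a) = 1186.417 / 10.800 = 109.853 m.
Total stopping distance = 51.667 + 109.853 = 161.520 m, vs 108 m available — it cannot stop in time and overshoots by 161.520 − 108 = 53.520 m.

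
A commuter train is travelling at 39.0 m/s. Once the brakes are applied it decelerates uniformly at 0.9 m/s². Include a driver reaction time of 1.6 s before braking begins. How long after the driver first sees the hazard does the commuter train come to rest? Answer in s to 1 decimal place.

Total time ≈ 44.9 s

Braking time = v/a = 39.0000 / 0.900 = 43.333 s.
Total = 1.6 + 43.333 = 44.933 s.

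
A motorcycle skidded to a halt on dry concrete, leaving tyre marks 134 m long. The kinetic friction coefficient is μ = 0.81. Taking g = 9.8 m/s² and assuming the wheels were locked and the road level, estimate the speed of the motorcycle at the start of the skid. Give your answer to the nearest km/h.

Initial speed ≈ 166 km/h

Deceleration a = μg = 0.81 × 9.8 = 7.938 m/s².
v = √(2a·d) = √(2 × 7.938 × 134) = √2127.384 = 46.1236 m/s.
= 46.1236 × 3.6 = 166.045 km/h.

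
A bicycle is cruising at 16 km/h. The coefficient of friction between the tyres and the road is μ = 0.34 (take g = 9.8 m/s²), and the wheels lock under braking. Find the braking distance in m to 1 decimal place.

16 km/h ÷ 3.6 = 4.4444 m/s.
a = μg = 0.34 × 9.8 = 3.332 m/s².
Braking distance = v²/(2a) = 4.4444² / (2 × 3.332) = 19.753 / 6.664 = 2.964 m.

Braking distance ≈ 3.0 m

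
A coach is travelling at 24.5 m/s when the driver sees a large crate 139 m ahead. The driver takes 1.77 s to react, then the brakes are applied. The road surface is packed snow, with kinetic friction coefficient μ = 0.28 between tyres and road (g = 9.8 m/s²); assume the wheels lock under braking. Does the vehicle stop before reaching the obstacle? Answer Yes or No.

a = μg = 0.28 × 9.8 = 2.744 m/s².
Reaction distance = 24.5000 × 1.77 = 43.365 m.
Braking distance = v²/(2a) = 600.250 / 5.488 = 109.375 m.
Total stopping distance = 43.365 + 109.375 = 152.740 m, vs 139 m available — it cannot stop in time and overshoots by 152.740 − 139 = 13.740 m.

No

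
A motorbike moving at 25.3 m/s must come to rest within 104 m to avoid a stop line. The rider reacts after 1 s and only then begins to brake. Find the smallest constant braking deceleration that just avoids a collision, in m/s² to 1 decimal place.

Distance covered during reaction = 25.3000 × 1 = 25.300 m.
Distance available for braking: 104 − 25.300 = 78.700 m.
v² = 2a·d ⇒ a = v²/(2d) = 25.3000² / (2 × 78.700) = 640.090 / 157.400 = 4.0666 m/s².

Required deceleration ≈ 4.1 m/s²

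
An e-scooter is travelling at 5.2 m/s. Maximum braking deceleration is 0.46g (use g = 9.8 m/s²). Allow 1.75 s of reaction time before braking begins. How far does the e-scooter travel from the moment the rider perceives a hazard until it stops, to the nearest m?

a = 0.46 × 9.8 = 4.508 m/s².
Reaction distance = v·t_r = 5.2000 × 1.75 = 9.100 m.
Braking distance = v²/(2a) = 5.2000² / (2 × 4.508) = 27.040 / 9.016 = 2.999 m.
Total = 9.100 + 2.999 = 12.099 m.

Total stopping distance ≈ 12 m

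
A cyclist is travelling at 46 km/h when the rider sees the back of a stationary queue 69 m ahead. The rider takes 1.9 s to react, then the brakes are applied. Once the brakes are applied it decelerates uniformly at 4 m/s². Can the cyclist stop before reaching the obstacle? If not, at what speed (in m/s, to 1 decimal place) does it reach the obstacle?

Yes — it stops about 24.3 m short of the obstacle, so it never reaches it

46 km/h ÷ 3.6 = 12.7778 m/s.
Reaction distance = 12.7778 × 1.9 = 24.278 m.
Braking distance = v²/(2a) = 163.272 / 8.000 = 20.409 m.
Total stopping distance = 24.278 + 20.409 = 44.687 m, vs 69 m available — it stops with 69 − 44.687 = 24.313 m to spare.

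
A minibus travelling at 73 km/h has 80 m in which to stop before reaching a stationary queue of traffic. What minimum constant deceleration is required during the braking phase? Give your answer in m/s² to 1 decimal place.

Required deceleration ≈ 2.6 m/s²

73 km/h ÷ 3.6 = 20.2778 m/s.
v² = 2a·d ⇒ a = v²/(2d) = 20.2778² / (2 × 80.000) = 411.189 / 160.000 = 2.5699 m/s².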